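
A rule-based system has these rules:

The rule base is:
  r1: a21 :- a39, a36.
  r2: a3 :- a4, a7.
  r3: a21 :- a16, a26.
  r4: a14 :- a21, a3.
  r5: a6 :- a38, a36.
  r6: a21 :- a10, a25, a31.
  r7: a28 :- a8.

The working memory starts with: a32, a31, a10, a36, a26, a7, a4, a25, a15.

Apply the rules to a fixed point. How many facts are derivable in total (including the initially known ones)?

Round 1 fires r2, r6, giving a3, a21.
Round 2 fires r4, giving a14.
Closure: {a10, a14, a15, a21, a25, a26, a3, a31, a32, a36, a4, a7} — 12 facts.

12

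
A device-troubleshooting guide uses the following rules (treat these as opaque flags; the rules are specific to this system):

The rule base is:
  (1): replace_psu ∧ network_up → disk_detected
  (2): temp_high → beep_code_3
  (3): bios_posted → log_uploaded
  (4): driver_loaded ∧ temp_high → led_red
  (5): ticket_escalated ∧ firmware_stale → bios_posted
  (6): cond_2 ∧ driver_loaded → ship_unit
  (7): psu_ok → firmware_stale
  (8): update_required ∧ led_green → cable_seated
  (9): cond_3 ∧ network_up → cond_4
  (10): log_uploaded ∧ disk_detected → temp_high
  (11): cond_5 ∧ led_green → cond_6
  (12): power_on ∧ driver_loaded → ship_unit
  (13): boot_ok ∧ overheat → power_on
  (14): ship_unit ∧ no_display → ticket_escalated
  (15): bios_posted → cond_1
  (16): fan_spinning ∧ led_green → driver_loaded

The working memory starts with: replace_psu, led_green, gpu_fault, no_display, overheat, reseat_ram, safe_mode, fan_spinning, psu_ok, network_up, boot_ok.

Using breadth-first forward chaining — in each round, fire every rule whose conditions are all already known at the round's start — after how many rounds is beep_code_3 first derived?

Round 1 fires (1), (7), (13), (16), giving disk_detected, firmware_stale, power_on, driver_loaded.
Round 2 fires (12), giving ship_unit.
Round 3 fires (14), giving ticket_escalated.
Round 4 fires (5), giving bios_posted.
Round 5 fires (3), (15), giving log_uploaded, cond_1.
Round 6 fires (10), giving temp_high.
Round 7 fires (2), (4), giving beep_code_3, led_red.
beep_code_3 first appears in round 7.

7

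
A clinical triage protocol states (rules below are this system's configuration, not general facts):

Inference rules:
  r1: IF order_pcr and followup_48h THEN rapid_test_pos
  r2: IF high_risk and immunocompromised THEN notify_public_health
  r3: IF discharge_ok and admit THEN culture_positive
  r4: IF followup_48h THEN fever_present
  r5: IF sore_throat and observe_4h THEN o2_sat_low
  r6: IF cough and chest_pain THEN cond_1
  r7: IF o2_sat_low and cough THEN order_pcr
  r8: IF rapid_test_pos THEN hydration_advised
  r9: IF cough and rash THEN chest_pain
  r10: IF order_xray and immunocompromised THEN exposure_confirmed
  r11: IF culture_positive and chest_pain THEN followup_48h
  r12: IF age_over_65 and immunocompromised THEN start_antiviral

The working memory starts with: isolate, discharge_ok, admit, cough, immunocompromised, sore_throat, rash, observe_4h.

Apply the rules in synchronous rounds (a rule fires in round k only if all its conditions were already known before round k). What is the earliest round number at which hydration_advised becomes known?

4

Round 1 fires r3, r5, r9, giving culture_positive, o2_sat_low, chest_pain.
Round 2 fires r6, r7, r11, giving cond_1, order_pcr, followup_48h.
Round 3 fires r1, r4, giving rapid_test_pos, fever_present.
Round 4 fires r8, giving hydration_advised.
hydration_advised first appears in round 4.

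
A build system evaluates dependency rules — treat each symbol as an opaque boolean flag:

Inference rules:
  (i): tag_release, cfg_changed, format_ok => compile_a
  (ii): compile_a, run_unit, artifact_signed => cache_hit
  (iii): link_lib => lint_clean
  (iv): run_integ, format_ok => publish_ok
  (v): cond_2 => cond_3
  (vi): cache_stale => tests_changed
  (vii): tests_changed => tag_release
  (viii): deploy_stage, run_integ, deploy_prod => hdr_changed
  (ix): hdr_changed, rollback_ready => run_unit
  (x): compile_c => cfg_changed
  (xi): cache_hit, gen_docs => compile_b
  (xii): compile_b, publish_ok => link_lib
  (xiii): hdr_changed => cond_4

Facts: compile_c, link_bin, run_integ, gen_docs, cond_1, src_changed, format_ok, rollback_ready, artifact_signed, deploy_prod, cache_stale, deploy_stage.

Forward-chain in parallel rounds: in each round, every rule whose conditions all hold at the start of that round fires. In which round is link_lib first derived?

Round 1: (iv) [run_integ, format_ok => publish_ok]; (vi) [cache_stale => tests_changed]; (viii) [deploy_stage, run_integ, deploy_prod => hdr_changed]; (x) [compile_c => cfg_changed]. Adds publish_ok, tests_changed, hdr_changed, cfg_changed.
Round 2: (vii) [tests_changed => tag_release]; (ix) [hdr_changed, rollback_ready => run_unit]; (xiii) [hdr_changed => cond_4]. Adds tag_release, run_unit, cond_4.
Round 3: (i) [tag_release, cfg_changed, format_ok => compile_a]. Adds compile_a.
Round 4: (ii) [compile_a, run_unit, artifact_signed => cache_hit]. Adds cache_hit.
Round 5: (xi) [cache_hit, gen_docs => compile_b]. Adds compile_b.
Round 6: (xii) [compile_b, publish_ok => link_lib]. Adds link_lib.
link_lib first appears in round 6.

6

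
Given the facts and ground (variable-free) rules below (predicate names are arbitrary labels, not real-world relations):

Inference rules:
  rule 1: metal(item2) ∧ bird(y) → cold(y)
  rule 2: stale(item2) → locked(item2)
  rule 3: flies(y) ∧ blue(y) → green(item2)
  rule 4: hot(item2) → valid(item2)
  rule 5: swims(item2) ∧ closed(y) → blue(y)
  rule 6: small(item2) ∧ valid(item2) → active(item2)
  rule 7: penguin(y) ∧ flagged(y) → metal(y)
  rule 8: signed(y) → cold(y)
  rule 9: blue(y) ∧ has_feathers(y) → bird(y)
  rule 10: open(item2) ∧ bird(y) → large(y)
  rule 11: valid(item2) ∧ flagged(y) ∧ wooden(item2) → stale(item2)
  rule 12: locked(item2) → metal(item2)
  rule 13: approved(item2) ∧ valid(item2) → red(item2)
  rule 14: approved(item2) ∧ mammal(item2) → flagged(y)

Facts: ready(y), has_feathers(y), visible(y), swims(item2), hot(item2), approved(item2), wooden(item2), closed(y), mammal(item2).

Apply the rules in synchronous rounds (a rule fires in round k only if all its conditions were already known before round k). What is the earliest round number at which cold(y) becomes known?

5

Round 1 — rule 4, rule 5, rule 14, derive valid(item2), blue(y), flagged(y).
Round 2 — rule 9, rule 11, rule 13, derive bird(y), stale(item2), red(item2).
Round 3 — rule 2, derive locked(item2).
Round 4 — rule 12, derive metal(item2).
Round 5 — rule 1, derive cold(y).
cold(y) first appears in round 5.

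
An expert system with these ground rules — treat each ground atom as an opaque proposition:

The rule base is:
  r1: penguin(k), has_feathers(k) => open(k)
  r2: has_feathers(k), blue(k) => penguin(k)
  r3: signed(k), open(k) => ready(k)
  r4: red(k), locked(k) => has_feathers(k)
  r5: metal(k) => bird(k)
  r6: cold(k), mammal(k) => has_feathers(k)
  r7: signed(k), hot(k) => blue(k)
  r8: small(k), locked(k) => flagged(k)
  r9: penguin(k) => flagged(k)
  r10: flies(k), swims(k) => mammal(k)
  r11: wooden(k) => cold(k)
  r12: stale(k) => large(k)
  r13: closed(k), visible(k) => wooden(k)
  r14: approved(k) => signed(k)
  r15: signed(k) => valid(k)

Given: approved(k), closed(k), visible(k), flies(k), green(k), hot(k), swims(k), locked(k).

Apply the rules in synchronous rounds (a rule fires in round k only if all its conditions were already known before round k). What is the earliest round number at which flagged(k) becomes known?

Round 1 — r10, r13, r14, derive mammal(k), wooden(k), signed(k).
Round 2 — r7, r11, r15, derive blue(k), cold(k), valid(k).
Round 3 — r6, derive has_feathers(k).
Round 4 — r2, derive penguin(k).
Round 5 — r1, r9, derive open(k), flagged(k).
flagged(k) first appears in round 5.

5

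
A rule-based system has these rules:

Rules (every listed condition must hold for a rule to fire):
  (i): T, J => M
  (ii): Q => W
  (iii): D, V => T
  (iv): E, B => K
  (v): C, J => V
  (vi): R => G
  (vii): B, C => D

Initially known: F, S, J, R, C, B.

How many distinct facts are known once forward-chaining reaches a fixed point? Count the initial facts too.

Round 1 fires (v), (vi), (vii), giving V, G, D.
Round 2 fires (iii), giving T.
Round 3 fires (i), giving M.
Closure: {B, C, D, F, G, J, M, R, S, T, V} — 11 facts.

11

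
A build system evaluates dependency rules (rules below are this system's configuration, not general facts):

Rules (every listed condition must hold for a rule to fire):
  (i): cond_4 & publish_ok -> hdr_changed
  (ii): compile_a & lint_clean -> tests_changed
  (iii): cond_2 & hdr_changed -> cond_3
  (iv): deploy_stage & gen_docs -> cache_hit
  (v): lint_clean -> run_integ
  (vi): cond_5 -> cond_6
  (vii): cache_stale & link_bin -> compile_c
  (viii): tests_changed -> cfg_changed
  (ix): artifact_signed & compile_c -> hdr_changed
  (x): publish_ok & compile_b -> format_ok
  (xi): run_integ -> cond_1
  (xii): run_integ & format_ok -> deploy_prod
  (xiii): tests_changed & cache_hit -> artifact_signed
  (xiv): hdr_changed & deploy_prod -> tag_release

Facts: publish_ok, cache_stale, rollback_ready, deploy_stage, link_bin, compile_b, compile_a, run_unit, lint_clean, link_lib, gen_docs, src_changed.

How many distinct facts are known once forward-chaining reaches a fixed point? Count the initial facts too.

Round 1: (ii) [compile_a & lint_clean -> tests_changed]; (iv) [deploy_stage & gen_docs -> cache_hit]; (v) [lint_clean -> run_integ]; (vii) [cache_stale & link_bin -> compile_c]; (x) [publish_ok & compile_b -> format_ok]. Adds tests_changed, cache_hit, run_integ, compile_c, format_ok.
Round 2: (viii) [tests_changed -> cfg_changed]; (xi) [run_integ -> cond_1]; (xii) [run_integ & format_ok -> deploy_prod]; (xiii) [tests_changed & cache_hit -> artifact_signed]. Adds cfg_changed, cond_1, deploy_prod, artifact_signed.
Round 3: (ix) [artifact_signed & compile_c -> hdr_changed]. Adds hdr_changed.
Round 4: (xiv) [hdr_changed & deploy_prod -> tag_release]. Adds tag_release.
Closure: {artifact_signed, cache_hit, cache_stale, cfg_changed, compile_a, compile_b, compile_c, cond_1, deploy_prod, deploy_stage, format_ok, gen_docs, hdr_changed, link_bin, link_lib, lint_clean, publish_ok, rollback_ready, run_integ, run_unit, src_changed, tag_release, tests_changed} — 23 facts.

23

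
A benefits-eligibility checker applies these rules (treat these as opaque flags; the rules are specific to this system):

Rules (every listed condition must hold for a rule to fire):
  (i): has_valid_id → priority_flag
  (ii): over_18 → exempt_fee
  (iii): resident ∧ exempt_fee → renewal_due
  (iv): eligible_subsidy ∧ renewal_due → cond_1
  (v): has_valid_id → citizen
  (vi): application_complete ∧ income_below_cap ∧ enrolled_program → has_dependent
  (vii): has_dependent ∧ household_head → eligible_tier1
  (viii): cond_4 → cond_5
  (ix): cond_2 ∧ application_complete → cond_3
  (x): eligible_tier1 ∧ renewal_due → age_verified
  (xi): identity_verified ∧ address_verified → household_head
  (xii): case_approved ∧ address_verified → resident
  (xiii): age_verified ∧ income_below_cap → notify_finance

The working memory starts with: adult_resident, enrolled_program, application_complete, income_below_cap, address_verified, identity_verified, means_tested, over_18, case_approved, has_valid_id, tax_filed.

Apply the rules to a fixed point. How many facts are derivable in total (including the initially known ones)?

[1] (i) [has_valid_id → priority_flag]; (ii) [over_18 → exempt_fee]; (v) [has_valid_id → citizen]; (vi) [application_complete ∧ income_below_cap ∧ enrolled_program → has_dependent]; (xi) [identity_verified ∧ address_verified → household_head]; (xii) [case_approved ∧ address_verified → resident]. ⇒ new: priority_flag, exempt_fee, citizen, has_dependent, household_head, resident.
[2] (iii) [resident ∧ exempt_fee → renewal_due]; (vii) [has_dependent ∧ household_head → eligible_tier1]. ⇒ new: renewal_due, eligible_tier1.
[3] (x) [eligible_tier1 ∧ renewal_due → age_verified]. ⇒ new: age_verified.
[4] (xiii) [age_verified ∧ income_below_cap → notify_finance]. ⇒ new: notify_finance.
Closure: {address_verified, adult_resident, age_verified, application_complete, case_approved, citizen, eligible_tier1, enrolled_program, exempt_fee, has_dependent, has_valid_id, household_head, identity_verified, income_below_cap, means_tested, notify_finance, over_18, priority_flag, renewal_due, resident, tax_filed} — 21 facts.

21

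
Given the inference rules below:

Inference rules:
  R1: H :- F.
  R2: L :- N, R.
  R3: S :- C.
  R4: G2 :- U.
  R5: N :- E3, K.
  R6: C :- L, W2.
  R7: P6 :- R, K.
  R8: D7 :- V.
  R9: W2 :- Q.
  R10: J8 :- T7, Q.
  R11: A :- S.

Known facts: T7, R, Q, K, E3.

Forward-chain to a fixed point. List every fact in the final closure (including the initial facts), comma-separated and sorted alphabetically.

Round 1 fires R5, R7, R9, R10, giving N, P6, W2, J8.
Round 2 fires R2, giving L.
Round 3 fires R6, giving C.
Round 4 fires R3, giving S.
Round 5 fires R11, giving A.

A, C, E3, J8, K, L, N, P6, Q, R, S, T7, W2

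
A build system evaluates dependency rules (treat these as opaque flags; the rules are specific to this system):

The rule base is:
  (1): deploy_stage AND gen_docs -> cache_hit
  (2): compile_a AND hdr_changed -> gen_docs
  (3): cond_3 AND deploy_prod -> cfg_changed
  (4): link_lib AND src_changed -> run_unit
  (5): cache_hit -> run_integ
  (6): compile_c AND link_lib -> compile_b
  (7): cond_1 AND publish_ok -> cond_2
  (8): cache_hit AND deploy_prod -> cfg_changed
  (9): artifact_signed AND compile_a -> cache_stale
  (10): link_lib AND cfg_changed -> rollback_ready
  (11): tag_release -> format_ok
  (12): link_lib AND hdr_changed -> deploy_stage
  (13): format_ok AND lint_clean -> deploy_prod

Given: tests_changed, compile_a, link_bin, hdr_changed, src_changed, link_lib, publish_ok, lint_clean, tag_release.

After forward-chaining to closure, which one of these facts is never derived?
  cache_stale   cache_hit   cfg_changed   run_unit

Round 1 fires (2), (4), (11), (12), giving gen_docs, run_unit, format_ok, deploy_stage.
Round 2 fires (1), (13), giving cache_hit, deploy_prod.
Round 3 fires (5), (8), giving run_integ, cfg_changed.
Round 4 fires (10), giving rollback_ready.
Derived: run_unit (round 1), cache_hit (round 2), cfg_changed (round 3). cache_stale never appears in any round.

cache_stale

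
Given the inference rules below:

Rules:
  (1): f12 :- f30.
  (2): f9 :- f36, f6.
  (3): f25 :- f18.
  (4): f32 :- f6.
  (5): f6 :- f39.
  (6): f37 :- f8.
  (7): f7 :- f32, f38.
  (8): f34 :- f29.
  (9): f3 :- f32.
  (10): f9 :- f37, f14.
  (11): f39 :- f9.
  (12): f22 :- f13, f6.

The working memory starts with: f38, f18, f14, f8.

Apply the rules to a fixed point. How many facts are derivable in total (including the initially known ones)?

Round 1: (3) [f25 :- f18.]; (6) [f37 :- f8.]. New: f25, f37.
Round 2: (10) [f9 :- f37, f14.]. New: f9.
Round 3: (11) [f39 :- f9.]. New: f39.
Round 4: (5) [f6 :- f39.]. New: f6.
Round 5: (4) [f32 :- f6.]. New: f32.
Round 6: (7) [f7 :- f32, f38.]; (9) [f3 :- f32.]. New: f7, f3.
Closure: {f14, f18, f25, f3, f32, f37, f38, f39, f6, f7, f8, f9} — 12 facts.

12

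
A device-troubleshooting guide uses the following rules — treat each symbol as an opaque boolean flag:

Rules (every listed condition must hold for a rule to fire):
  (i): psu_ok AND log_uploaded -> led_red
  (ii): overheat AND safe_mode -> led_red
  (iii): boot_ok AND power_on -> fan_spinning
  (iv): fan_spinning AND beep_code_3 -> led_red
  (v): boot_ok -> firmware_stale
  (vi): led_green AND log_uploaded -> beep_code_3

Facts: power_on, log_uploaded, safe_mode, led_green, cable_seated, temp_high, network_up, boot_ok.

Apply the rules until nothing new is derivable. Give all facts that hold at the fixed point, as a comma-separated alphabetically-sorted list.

Round 1: (iii) [boot_ok AND power_on -> fan_spinning]; (v) [boot_ok -> firmware_stale]; (vi) [led_green AND log_uploaded -> beep_code_3]. New: fan_spinning, firmware_stale, beep_code_3.
Round 2: (iv) [fan_spinning AND beep_code_3 -> led_red]. New: led_red.

beep_code_3, boot_ok, cable_seated, fan_spinning, firmware_stale, led_green, led_red, log_uploaded, network_up, power_on, safe_mode, temp_high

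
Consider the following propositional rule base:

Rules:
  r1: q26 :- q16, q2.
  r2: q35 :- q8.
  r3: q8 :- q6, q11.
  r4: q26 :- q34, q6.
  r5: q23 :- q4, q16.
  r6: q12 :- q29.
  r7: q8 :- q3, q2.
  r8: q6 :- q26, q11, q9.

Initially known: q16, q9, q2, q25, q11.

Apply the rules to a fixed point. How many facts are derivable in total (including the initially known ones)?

Round 1: r1 [q26 :- q16, q2.]. New: q26.
Round 2: r8 [q6 :- q26, q11, q9.]. New: q6.
Round 3: r3 [q8 :- q6, q11.]. New: q8.
Round 4: r2 [q35 :- q8.]. New: q35.
Closure: {q11, q16, q2, q25, q26, q35, q6, q8, q9} — 9 facts.

9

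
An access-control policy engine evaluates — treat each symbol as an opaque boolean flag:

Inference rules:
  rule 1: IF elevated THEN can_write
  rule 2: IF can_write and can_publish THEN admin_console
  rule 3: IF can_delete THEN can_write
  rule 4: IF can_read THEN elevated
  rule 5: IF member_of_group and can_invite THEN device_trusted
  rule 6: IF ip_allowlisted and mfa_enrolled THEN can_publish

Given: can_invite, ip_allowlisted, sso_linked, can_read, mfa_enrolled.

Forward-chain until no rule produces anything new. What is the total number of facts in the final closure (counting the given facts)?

9

Round 1: rule 4 [IF can_read THEN elevated]; rule 6 [IF ip_allowlisted and mfa_enrolled THEN can_publish]. New: elevated, can_publish.
Round 2: rule 1 [IF elevated THEN can_write]. New: can_write.
Round 3: rule 2 [IF can_write and can_publish THEN admin_console]. New: admin_console.
Closure: {admin_console, can_invite, can_publish, can_read, can_write, elevated, ip_allowlisted, mfa_enrolled, sso_linked} — 9 facts.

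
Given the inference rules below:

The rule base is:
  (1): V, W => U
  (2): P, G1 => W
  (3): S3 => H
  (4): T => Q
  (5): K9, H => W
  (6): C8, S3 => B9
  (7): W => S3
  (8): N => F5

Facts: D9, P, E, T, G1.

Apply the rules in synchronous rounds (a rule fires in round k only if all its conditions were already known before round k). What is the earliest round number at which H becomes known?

Round 1 fires (2), (4), giving W, Q.
Round 2 fires (7), giving S3.
Round 3 fires (3), giving H.
H first appears in round 3.

3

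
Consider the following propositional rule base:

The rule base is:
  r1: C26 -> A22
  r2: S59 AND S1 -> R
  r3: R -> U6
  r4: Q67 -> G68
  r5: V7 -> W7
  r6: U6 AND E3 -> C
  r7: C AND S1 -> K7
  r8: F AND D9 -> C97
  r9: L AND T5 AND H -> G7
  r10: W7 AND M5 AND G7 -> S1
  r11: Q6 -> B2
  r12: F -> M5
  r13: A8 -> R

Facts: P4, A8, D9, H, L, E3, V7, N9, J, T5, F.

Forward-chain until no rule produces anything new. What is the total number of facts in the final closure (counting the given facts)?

Round 1 fires r5, r8, r9, r12, r13, giving W7, C97, G7, M5, R.
Round 2 fires r3, r10, giving U6, S1.
Round 3 fires r6, giving C.
Round 4 fires r7, giving K7.
Closure: {A8, C, C97, D9, E3, F, G7, H, J, K7, L, M5, N9, P4, R, S1, T5, U6, V7, W7} — 20 facts.

20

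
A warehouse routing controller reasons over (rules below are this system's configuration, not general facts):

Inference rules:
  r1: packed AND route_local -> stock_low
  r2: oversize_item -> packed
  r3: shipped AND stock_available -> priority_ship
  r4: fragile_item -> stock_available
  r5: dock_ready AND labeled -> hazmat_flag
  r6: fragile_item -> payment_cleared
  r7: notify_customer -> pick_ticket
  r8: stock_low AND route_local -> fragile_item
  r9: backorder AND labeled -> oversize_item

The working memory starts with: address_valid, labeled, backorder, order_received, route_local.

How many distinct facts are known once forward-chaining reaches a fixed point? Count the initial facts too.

Round 1: r9 [backorder AND labeled -> oversize_item]. New: oversize_item.
Round 2: r2 [oversize_item -> packed]. New: packed.
Round 3: r1 [packed AND route_local -> stock_low]. New: stock_low.
Round 4: r8 [stock_low AND route_local -> fragile_item]. New: fragile_item.
Round 5: r4 [fragile_item -> stock_available]; r6 [fragile_item -> payment_cleared]. New: stock_available, payment_cleared.
Closure: {address_valid, backorder, fragile_item, labeled, order_received, oversize_item, packed, payment_cleared, route_local, stock_available, stock_low} — 11 facts.

11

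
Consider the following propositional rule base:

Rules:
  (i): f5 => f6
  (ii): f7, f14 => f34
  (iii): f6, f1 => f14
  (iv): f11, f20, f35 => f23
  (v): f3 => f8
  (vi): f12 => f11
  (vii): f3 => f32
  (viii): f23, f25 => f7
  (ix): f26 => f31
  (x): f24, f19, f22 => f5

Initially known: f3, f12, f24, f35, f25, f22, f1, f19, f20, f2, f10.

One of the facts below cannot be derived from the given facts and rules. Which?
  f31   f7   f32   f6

f31

[1] (v) [f3 => f8]; (vi) [f12 => f11]; (vii) [f3 => f32]; (x) [f24, f19, f22 => f5]. ⇒ new: f8, f11, f32, f5.
[2] (i) [f5 => f6]; (iv) [f11, f20, f35 => f23]. ⇒ new: f6, f23.
[3] (iii) [f6, f1 => f14]; (viii) [f23, f25 => f7]. ⇒ new: f14, f7.
[4] (ii) [f7, f14 => f34]. ⇒ new: f34.
Derived: f7 (round 3), f6 (round 2), f32 (round 1). f31 never appears in any round.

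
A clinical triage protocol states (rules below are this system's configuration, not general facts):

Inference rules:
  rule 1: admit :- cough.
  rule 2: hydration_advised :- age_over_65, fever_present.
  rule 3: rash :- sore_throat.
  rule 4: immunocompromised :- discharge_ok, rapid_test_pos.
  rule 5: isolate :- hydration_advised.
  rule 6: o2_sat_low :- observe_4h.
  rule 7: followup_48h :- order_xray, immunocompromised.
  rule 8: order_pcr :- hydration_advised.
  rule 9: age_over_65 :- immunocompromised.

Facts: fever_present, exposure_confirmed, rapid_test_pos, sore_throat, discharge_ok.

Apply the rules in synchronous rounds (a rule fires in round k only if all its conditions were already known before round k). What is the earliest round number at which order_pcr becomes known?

Round 1 fires rule 3, rule 4, giving rash, immunocompromised.
Round 2 fires rule 9, giving age_over_65.
Round 3 fires rule 2, giving hydration_advised.
Round 4 fires rule 5, rule 8, giving isolate, order_pcr.
order_pcr first appears in round 4.

4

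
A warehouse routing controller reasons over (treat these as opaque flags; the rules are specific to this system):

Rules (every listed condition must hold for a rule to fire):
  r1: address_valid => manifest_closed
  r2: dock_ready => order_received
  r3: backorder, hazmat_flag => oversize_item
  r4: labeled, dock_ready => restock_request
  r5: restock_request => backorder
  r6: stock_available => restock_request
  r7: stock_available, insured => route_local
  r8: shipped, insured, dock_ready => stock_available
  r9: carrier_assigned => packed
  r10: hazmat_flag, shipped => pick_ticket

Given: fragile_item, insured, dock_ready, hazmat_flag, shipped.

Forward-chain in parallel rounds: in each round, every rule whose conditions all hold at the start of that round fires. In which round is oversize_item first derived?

4

Round 1: r2 [dock_ready => order_received]; r8 [shipped, insured, dock_ready => stock_available]; r10 [hazmat_flag, shipped => pick_ticket]. New: order_received, stock_available, pick_ticket.
Round 2: r6 [stock_available => restock_request]; r7 [stock_available, insured => route_local]. New: restock_request, route_local.
Round 3: r5 [restock_request => backorder]. New: backorder.
Round 4: r3 [backorder, hazmat_flag => oversize_item]. New: oversize_item.
oversize_item first appears in round 4.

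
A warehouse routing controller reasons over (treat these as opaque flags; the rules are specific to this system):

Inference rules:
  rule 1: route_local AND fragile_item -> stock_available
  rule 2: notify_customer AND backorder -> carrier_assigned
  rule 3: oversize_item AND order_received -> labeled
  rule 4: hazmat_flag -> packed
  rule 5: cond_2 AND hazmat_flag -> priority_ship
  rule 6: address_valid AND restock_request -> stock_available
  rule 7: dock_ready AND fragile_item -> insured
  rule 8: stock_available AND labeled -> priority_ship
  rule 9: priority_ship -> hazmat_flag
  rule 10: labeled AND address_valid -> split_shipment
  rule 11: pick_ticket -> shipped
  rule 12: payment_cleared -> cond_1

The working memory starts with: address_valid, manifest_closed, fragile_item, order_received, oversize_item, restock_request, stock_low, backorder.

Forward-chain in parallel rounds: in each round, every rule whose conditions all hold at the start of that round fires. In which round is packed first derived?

Round 1 fires rule 3, rule 6, giving labeled, stock_available.
Round 2 fires rule 8, rule 10, giving priority_ship, split_shipment.
Round 3 fires rule 9, giving hazmat_flag.
Round 4 fires rule 4, giving packed.
packed first appears in round 4.

4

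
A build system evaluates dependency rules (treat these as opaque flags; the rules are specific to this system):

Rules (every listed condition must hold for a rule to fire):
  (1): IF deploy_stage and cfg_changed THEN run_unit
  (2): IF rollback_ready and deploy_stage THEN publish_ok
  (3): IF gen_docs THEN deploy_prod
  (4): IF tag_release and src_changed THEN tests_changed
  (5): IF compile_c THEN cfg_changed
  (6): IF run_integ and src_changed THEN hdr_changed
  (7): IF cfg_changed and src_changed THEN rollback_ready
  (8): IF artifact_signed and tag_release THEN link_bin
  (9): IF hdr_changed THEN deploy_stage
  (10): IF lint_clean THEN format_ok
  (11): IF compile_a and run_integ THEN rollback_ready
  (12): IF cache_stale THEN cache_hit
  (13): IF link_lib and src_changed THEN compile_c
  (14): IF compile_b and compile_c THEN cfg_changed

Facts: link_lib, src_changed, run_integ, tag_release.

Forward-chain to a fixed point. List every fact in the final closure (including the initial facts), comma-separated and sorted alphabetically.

cfg_changed, compile_c, deploy_stage, hdr_changed, link_lib, publish_ok, rollback_ready, run_integ, run_unit, src_changed, tag_release, tests_changed

Round 1 fires (4), (6), (13), giving tests_changed, hdr_changed, compile_c.
Round 2 fires (5), (9), giving cfg_changed, deploy_stage.
Round 3 fires (1), (7), giving run_unit, rollback_ready.
Round 4 fires (2), giving publish_ok.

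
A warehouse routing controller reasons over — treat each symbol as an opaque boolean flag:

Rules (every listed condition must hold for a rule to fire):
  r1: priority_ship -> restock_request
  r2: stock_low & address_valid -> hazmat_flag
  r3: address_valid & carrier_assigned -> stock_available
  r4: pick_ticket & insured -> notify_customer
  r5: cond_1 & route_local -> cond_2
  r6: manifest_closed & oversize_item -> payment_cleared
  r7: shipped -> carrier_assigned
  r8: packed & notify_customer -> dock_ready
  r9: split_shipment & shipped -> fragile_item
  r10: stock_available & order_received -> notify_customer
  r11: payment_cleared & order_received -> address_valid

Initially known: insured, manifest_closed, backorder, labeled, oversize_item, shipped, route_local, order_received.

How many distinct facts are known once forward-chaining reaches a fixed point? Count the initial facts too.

13

Round 1 fires r6, r7, giving payment_cleared, carrier_assigned.
Round 2 fires r11, giving address_valid.
Round 3 fires r3, giving stock_available.
Round 4 fires r10, giving notify_customer.
Closure: {address_valid, backorder, carrier_assigned, insured, labeled, manifest_closed, notify_customer, order_received, oversize_item, payment_cleared, route_local, shipped, stock_available} — 13 facts.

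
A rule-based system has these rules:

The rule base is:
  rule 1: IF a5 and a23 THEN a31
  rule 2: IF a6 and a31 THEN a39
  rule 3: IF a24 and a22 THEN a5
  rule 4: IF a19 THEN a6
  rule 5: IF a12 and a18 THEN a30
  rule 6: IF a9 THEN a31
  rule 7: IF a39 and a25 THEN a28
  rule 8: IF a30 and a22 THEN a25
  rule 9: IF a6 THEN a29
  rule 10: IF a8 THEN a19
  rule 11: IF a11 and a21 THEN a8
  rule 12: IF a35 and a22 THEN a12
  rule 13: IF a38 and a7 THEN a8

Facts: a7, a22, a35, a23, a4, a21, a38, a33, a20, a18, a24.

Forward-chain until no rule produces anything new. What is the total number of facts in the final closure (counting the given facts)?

Round 1: rule 3 [IF a24 and a22 THEN a5]; rule 12 [IF a35 and a22 THEN a12]; rule 13 [IF a38 and a7 THEN a8]. New: a5, a12, a8.
Round 2: rule 1 [IF a5 and a23 THEN a31]; rule 5 [IF a12 and a18 THEN a30]; rule 10 [IF a8 THEN a19]. New: a31, a30, a19.
Round 3: rule 4 [IF a19 THEN a6]; rule 8 [IF a30 and a22 THEN a25]. New: a6, a25.
Round 4: rule 2 [IF a6 and a31 THEN a39]; rule 9 [IF a6 THEN a29]. New: a39, a29.
Round 5: rule 7 [IF a39 and a25 THEN a28]. New: a28.
Closure: {a12, a18, a19, a20, a21, a22, a23, a24, a25, a28, a29, a30, a31, a33, a35, a38, a39, a4, a5, a6, a7, a8} — 22 facts.

22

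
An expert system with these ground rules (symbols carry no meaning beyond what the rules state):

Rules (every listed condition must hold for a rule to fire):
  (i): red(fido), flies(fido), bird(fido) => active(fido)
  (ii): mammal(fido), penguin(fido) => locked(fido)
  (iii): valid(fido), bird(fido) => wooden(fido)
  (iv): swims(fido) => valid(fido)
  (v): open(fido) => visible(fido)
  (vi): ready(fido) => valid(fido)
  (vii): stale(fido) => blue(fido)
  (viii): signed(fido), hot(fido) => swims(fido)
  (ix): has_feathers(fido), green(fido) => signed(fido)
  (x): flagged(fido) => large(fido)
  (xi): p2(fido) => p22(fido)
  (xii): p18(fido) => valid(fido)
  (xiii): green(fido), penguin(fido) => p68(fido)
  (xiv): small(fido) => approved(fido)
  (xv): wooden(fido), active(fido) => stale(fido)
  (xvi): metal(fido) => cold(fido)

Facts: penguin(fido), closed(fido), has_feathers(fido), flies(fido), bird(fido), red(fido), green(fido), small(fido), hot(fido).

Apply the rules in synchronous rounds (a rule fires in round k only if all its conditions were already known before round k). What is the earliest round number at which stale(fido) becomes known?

Round 1: (i) [red(fido), flies(fido), bird(fido) => active(fido)]; (ix) [has_feathers(fido), green(fido) => signed(fido)]; (xiii) [green(fido), penguin(fido) => p68(fido)]; (xiv) [small(fido) => approved(fido)]. New: active(fido), signed(fido), p68(fido), approved(fido).
Round 2: (viii) [signed(fido), hot(fido) => swims(fido)]. New: swims(fido).
Round 3: (iv) [swims(fido) => valid(fido)]. New: valid(fido).
Round 4: (iii) [valid(fido), bird(fido) => wooden(fido)]. New: wooden(fido).
Round 5: (xv) [wooden(fido), active(fido) => stale(fido)]. New: stale(fido).
stale(fido) first appears in round 5.

5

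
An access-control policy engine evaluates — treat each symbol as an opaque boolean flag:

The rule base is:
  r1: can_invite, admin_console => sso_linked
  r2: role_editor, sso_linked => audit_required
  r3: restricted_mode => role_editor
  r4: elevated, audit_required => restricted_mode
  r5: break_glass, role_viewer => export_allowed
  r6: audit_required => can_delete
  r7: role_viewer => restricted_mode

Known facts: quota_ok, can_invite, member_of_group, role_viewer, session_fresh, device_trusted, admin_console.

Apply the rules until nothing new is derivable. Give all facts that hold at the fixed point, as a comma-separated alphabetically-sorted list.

admin_console, audit_required, can_delete, can_invite, device_trusted, member_of_group, quota_ok, restricted_mode, role_editor, role_viewer, session_fresh, sso_linked

Round 1 fires r1, r7, giving sso_linked, restricted_mode.
Round 2 fires r3, giving role_editor.
Round 3 fires r2, giving audit_required.
Round 4 fires r6, giving can_delete.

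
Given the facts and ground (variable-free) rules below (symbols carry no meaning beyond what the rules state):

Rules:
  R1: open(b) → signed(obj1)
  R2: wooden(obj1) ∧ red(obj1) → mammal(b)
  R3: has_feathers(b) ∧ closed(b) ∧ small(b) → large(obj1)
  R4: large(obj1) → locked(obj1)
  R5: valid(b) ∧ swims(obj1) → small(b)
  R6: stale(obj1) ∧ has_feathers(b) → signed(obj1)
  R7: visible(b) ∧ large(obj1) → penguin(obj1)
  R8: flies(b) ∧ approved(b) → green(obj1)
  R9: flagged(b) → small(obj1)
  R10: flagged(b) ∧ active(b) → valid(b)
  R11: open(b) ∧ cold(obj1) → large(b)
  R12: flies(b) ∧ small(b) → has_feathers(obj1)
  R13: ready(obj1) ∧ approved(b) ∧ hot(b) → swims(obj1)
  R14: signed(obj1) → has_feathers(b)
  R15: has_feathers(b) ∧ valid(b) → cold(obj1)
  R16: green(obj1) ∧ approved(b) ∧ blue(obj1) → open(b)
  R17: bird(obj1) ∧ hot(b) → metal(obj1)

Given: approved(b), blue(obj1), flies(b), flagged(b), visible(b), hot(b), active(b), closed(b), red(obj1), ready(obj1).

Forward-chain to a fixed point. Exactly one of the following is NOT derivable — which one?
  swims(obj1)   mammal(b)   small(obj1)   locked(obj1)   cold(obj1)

mammal(b)

Round 1: R8 [flies(b) ∧ approved(b) → green(obj1)]; R9 [flagged(b) → small(obj1)]; R10 [flagged(b) ∧ active(b) → valid(b)]; R13 [ready(obj1) ∧ approved(b) ∧ hot(b) → swims(obj1)]. Adds green(obj1), small(obj1), valid(b), swims(obj1).
Round 2: R5 [valid(b) ∧ swims(obj1) → small(b)]; R16 [green(obj1) ∧ approved(b) ∧ blue(obj1) → open(b)]. Adds small(b), open(b).
Round 3: R1 [open(b) → signed(obj1)]; R12 [flies(b) ∧ small(b) → has_feathers(obj1)]. Adds signed(obj1), has_feathers(obj1).
Round 4: R14 [signed(obj1) → has_feathers(b)]. Adds has_feathers(b).
Round 5: R3 [has_feathers(b) ∧ closed(b) ∧ small(b) → large(obj1)]; R15 [has_feathers(b) ∧ valid(b) → cold(obj1)]. Adds large(obj1), cold(obj1).
Round 6: R4 [large(obj1) → locked(obj1)]; R7 [visible(b) ∧ large(obj1) → penguin(obj1)]; R11 [open(b) ∧ cold(obj1) → large(b)]. Adds locked(obj1), penguin(obj1), large(b).
Derived: cold(obj1) (round 5), swims(obj1) (round 1), small(obj1) (round 1), locked(obj1) (round 6). mammal(b) never appears in any round.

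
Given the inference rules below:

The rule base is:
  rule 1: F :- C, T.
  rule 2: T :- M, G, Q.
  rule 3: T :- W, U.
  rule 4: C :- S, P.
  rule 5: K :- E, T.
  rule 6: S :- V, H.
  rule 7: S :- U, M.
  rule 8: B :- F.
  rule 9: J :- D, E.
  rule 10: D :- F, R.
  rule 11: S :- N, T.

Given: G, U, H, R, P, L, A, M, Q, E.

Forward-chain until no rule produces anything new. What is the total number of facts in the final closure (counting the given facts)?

Round 1 — rule 2, rule 7, derive T, S.
Round 2 — rule 4, rule 5, derive C, K.
Round 3 — rule 1, derive F.
Round 4 — rule 8, rule 10, derive B, D.
Round 5 — rule 9, derive J.
Closure: {A, B, C, D, E, F, G, H, J, K, L, M, P, Q, R, S, T, U} — 18 facts.

18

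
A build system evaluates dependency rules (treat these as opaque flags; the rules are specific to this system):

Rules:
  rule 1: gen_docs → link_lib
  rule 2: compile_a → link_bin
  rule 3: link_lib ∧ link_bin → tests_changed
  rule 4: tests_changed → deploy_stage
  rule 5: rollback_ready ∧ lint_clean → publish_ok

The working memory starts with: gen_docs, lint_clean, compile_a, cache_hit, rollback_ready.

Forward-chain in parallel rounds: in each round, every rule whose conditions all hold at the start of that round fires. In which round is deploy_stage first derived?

Round 1 fires rule 1, rule 2, rule 5, giving link_lib, link_bin, publish_ok.
Round 2 fires rule 3, giving tests_changed.
Round 3 fires rule 4, giving deploy_stage.
deploy_stage first appears in round 3.

3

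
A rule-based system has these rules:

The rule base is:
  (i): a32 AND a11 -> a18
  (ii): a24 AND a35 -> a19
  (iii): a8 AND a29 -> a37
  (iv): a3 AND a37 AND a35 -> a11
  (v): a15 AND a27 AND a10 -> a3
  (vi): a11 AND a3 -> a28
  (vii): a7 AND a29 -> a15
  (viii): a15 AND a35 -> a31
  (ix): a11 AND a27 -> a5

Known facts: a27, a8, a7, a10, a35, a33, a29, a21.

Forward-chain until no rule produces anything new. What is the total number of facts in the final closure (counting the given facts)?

15

Round 1 fires (iii), (vii), giving a37, a15.
Round 2 fires (v), (viii), giving a3, a31.
Round 3 fires (iv), giving a11.
Round 4 fires (vi), (ix), giving a28, a5.
Closure: {a10, a11, a15, a21, a27, a28, a29, a3, a31, a33, a35, a37, a5, a7, a8} — 15 facts.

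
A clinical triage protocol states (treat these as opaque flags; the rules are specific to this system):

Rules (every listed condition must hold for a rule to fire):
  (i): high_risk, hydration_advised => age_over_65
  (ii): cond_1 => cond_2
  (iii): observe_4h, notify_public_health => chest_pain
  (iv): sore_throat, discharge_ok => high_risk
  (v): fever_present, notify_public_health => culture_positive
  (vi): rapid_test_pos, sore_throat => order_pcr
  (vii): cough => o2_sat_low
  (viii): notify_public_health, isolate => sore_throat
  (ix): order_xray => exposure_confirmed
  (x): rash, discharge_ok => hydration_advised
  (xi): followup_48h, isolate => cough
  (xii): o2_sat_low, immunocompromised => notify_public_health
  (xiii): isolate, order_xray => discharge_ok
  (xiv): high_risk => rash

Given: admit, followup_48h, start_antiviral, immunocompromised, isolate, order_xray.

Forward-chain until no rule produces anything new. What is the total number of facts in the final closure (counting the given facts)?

16

Round 1 — (ix), (xi), (xiii), derive exposure_confirmed, cough, discharge_ok.
Round 2 — (vii), derive o2_sat_low.
Round 3 — (xii), derive notify_public_health.
Round 4 — (viii), derive sore_throat.
Round 5 — (iv), derive high_risk.
Round 6 — (xiv), derive rash.
Round 7 — (x), derive hydration_advised.
Round 8 — (i), derive age_over_65.
Closure: {admit, age_over_65, cough, discharge_ok, exposure_confirmed, followup_48h, high_risk, hydration_advised, immunocompromised, isolate, notify_public_health, o2_sat_low, order_xray, rash, sore_throat, start_antiviral} — 16 facts.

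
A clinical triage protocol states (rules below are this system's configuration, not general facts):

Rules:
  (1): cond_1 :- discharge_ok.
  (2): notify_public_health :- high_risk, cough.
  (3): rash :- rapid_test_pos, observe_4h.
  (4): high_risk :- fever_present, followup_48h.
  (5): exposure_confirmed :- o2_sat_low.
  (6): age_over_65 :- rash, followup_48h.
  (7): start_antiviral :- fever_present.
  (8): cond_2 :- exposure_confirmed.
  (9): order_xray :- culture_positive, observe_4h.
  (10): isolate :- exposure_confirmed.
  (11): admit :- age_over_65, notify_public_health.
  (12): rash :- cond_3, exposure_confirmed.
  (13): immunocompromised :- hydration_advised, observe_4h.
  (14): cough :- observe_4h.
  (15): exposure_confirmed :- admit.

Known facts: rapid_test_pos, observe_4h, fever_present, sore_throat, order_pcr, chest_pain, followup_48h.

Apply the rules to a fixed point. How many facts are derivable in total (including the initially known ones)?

Round 1 fires (3), (4), (7), (14), giving rash, high_risk, start_antiviral, cough.
Round 2 fires (2), (6), giving notify_public_health, age_over_65.
Round 3 fires (11), giving admit.
Round 4 fires (15), giving exposure_confirmed.
Round 5 fires (8), (10), giving cond_2, isolate.
Closure: {admit, age_over_65, chest_pain, cond_2, cough, exposure_confirmed, fever_present, followup_48h, high_risk, isolate, notify_public_health, observe_4h, order_pcr, rapid_test_pos, rash, sore_throat, start_antiviral} — 17 facts.

17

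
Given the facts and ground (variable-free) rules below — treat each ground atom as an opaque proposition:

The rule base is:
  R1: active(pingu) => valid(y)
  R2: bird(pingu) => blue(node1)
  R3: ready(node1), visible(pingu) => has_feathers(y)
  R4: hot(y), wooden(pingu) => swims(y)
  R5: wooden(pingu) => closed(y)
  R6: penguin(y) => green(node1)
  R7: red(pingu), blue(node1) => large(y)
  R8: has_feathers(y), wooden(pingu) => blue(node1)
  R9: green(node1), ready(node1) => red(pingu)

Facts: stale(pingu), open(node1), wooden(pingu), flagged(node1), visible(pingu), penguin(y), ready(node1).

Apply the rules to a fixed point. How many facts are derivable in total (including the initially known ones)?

13

Round 1 fires R3, R5, R6, giving has_feathers(y), closed(y), green(node1).
Round 2 fires R8, R9, giving blue(node1), red(pingu).
Round 3 fires R7, giving large(y).
Closure: {blue(node1), closed(y), flagged(node1), green(node1), has_feathers(y), large(y), open(node1), penguin(y), ready(node1), red(pingu), stale(pingu), visible(pingu), wooden(pingu)} — 13 facts.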